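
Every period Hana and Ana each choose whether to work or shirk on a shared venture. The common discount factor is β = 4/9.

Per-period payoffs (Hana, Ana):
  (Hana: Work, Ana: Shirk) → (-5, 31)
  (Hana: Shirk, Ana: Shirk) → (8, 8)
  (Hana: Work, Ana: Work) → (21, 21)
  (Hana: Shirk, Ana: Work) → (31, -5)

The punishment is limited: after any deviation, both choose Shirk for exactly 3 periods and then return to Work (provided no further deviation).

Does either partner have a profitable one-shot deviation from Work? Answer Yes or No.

Yes

A one-shot deviation gives 31 now, then 8 for 3 periods, then back to 21.
Gain from deviating: (31−21) today; loss: (21−8) in each of the next 3 periods.
No-deviation condition: (21−8)(β+…+β^3) ≥ 31−21, i.e. β+…+β^3 ≥ 10/13.
At β = 4/9: β+…+β^3 = 0.7298 < 0.7692.
So cooperation is not sustainable.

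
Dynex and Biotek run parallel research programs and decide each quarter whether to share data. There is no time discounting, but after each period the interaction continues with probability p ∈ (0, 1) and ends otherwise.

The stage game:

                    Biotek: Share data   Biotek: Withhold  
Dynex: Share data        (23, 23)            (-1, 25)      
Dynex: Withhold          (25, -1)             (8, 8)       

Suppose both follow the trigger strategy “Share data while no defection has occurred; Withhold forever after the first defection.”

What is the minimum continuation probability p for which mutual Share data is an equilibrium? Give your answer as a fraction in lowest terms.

Expected cooperation value is 23 + p·23 + p²·23 + … = 23/(1−p); deviation gives 25 + p·8/(1−p).
23 ≥ 25(1−p) + 8p ⇒ 17p ≥ 2 ⇒ p ≥ 2/17.

2/17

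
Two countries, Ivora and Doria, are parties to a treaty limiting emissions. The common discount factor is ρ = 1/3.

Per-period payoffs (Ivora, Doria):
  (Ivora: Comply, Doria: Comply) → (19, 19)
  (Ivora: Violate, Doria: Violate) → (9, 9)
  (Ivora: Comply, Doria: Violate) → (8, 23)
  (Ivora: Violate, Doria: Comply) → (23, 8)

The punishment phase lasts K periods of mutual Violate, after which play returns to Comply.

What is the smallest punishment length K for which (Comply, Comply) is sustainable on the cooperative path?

2

No profitable deviation requires (19−9)(ρ+…+ρ^K) ≥ 23−19, i.e. ρ+…+ρ^K ≥ 2/5 ≈ 0.4000.
With ρ = 1/3, the partial sums are K=1: 0.3333, K=2: 0.4444.
K = 2 is the first length at which the sum reaches 0.4000.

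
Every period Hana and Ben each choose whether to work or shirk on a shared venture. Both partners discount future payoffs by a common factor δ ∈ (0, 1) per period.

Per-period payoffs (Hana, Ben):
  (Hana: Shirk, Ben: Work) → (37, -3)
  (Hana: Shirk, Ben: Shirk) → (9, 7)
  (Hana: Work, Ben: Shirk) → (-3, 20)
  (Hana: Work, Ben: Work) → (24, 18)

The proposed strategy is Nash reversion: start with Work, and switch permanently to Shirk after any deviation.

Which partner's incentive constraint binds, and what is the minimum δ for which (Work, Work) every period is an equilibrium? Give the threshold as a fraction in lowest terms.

Hana; δ ≥ 13/28

Hana: cooperation gives 24 each period; deviation gives 37 once then 9 forever.
  24/(1−δ) ≥ 37 + 9δ/(1−δ) ⇒ δ ≥ 13/28.
Ben: cooperation gives 18 each period; deviation gives 20 once then 7 forever.
  δ ≥ 2/13.
Both must hold, so the binding constraint is Hana's: δ ≥ 13/28.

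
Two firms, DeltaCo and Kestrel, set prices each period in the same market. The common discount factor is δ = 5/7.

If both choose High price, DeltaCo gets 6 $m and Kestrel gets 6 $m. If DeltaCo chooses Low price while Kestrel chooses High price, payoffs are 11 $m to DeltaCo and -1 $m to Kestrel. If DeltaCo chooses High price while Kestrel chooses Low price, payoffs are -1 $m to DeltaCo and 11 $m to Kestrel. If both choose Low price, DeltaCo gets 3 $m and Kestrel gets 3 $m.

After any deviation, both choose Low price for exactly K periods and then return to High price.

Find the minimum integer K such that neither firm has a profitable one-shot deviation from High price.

IC: δ(1−δ^K)/(1−δ) ≥ (11−6)/(6−3) = 5/3.
With δ = 5/7: need 1 − δ^K ≥ 5/3·(1−5/7)/(5/7), i.e. δ^K ≤ 0.3333.
Since (5/7)^3 = 0.3644 and (5/7)^4 = 0.2603, the smallest such K is 4.

4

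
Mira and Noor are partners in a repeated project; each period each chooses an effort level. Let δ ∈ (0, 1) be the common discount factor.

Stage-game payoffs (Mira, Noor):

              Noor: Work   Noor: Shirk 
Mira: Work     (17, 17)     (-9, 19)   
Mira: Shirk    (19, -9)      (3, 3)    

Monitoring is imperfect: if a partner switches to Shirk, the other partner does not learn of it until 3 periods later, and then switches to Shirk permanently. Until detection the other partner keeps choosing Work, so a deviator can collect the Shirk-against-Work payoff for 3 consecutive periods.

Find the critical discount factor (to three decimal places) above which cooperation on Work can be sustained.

The best deviation is to choose Shirk for all 3 undetected periods, earning 19 each, then 3 forever once detected.
Deviation value: 19(1−δ^3)/(1−δ) + 3δ^3/(1−δ); cooperation value: 17/(1−δ).
IC: 17 ≥ 19(1−δ^3) + 3δ^3 = 19 − 16δ^3.
So δ^3 ≥ 2/16 = 1/8, giving δ ≥ (1/8)^(1/3) ≈ 0.500.

0.500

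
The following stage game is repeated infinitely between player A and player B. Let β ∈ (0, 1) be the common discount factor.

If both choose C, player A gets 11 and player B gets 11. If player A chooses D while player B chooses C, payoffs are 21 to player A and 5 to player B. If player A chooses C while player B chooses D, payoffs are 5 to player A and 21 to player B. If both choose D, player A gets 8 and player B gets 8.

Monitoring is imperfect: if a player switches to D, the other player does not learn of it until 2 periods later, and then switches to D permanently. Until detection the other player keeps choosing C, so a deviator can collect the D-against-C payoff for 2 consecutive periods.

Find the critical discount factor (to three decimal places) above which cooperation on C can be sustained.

A deviator earns 21 for 2 periods, then 8 forever; cooperating earns 11 forever. Multiplying the IC by (1−β):
11 ≥ 21(1−β^2) + 8β^2, so 13·β^2 ≥ 10 and β^2 ≥ 10/13.
β ≥ (10/13)^(1/2) ≈ 0.877.

0.877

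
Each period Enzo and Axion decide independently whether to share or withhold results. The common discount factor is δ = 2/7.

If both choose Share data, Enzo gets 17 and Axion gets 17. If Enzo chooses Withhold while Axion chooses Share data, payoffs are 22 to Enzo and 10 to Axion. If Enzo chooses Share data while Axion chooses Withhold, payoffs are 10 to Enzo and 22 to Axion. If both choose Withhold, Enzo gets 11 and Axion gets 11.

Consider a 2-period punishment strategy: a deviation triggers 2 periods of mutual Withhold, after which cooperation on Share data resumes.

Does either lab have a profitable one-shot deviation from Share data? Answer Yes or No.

IC: δ+…+δ^2 ≥ (22−17)/(17−11) = 5/6.
At δ = 2/7: partial sum = 0.3673 < 0.8333. Cooperation not sustainable.

Yes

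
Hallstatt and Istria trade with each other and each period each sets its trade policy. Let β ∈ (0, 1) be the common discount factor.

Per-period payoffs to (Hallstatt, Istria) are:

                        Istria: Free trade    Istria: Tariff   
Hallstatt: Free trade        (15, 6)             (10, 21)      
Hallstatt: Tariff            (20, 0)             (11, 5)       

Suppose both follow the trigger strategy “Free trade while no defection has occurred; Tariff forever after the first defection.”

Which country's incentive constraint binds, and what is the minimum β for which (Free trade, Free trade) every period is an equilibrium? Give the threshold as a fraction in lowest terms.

Hallstatt: cooperation gives 15 each period; deviation gives 20 once then 11 forever.
  15/(1−β) ≥ 20 + 11β/(1−β) ⇒ β ≥ 5/9.
Istria: cooperation gives 6 each period; deviation gives 21 once then 5 forever.
  β ≥ 15/16.
Both must hold, so the binding constraint is Istria's: β ≥ 15/16.

Istria; β ≥ 15/16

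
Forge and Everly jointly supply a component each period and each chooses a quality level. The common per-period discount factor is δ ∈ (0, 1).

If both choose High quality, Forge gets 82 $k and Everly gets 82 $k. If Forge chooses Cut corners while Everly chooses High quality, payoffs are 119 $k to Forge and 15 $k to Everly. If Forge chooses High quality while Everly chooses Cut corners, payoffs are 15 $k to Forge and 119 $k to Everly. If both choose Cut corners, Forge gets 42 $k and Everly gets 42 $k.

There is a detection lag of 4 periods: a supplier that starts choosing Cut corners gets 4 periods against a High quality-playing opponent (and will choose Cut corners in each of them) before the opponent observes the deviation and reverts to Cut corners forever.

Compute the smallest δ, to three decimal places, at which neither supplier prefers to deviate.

Deviating for the 4 undetected periods gains 119−82 = 37 per period over cooperation, then loses 82−42 = 40 per period forever once punishment starts.
Gain: 37(1 + δ + … + δ^3); loss: 40·δ^4/(1−δ).
No profitable deviation ⇔ 37(1−δ^4) ≤ 40·δ^4, i.e. δ^4 ≥ 37/(37+40) = 37/77.
Hence δ ≥ (37/77)^(1/4) ≈ 0.833.

0.833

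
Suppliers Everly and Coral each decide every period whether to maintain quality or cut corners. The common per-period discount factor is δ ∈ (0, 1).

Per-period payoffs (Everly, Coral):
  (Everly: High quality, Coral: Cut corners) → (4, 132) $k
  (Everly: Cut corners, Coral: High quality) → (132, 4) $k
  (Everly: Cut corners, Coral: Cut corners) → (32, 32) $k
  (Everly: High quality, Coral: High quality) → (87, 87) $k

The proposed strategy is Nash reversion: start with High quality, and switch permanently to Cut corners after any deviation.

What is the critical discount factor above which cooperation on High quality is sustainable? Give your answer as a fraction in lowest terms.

9/20

Cooperation forever yields 87 each period: 87/(1−δ).
Deviating yields 132 once, then 32 forever: 132 + 32δ/(1−δ).
No profitable deviation requires 87/(1−δ) ≥ 132 + 32δ/(1−δ).
Multiplying by (1−δ): 87 ≥ 132(1−δ) + 32δ = 132 − 100δ.
So 100δ ≥ 45, i.e. δ ≥ 45/100 = 9/20.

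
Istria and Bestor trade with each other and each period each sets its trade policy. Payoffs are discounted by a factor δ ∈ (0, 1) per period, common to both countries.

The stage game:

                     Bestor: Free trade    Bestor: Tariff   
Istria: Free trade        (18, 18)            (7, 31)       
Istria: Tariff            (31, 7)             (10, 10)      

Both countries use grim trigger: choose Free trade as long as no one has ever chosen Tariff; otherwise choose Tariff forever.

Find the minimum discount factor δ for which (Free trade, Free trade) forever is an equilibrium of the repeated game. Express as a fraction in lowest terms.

13/21

One-period gain from deviating is 31 − 18 = 13. The loss is 18 − 10 = 8 in every subsequent period, with present value 8·δ/(1−δ).
Deviation is unprofitable when 8·δ/(1−δ) ≥ 13, i.e. δ/(1−δ) ≥ 13/8.
Equivalently δ ≥ 13/(13+8) = 13/21.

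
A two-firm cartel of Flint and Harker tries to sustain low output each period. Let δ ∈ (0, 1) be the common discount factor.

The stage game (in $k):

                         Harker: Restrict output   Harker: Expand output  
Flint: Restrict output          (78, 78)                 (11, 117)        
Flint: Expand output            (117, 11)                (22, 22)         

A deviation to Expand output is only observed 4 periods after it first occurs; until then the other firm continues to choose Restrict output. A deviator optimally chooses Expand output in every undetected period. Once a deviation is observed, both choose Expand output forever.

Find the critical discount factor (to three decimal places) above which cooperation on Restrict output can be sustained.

0.800

A deviator earns 117 for 4 periods, then 22 forever; cooperating earns 78 forever. Multiplying the IC by (1−δ):
78 ≥ 117(1−δ^4) + 22δ^4, so 95·δ^4 ≥ 39 and δ^4 ≥ 39/95.
δ ≥ (39/95)^(1/4) ≈ 0.800.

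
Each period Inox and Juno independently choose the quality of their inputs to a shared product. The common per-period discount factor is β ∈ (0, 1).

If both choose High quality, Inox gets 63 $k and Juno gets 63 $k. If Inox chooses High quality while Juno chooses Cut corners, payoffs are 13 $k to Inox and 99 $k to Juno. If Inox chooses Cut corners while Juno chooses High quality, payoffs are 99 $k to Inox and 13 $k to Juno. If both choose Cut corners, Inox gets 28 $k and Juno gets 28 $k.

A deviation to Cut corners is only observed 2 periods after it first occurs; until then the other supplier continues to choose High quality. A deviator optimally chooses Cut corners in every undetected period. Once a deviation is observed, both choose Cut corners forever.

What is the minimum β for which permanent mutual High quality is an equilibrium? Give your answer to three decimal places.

0.712

The best deviation is to choose Cut corners for all 2 undetected periods, earning 99 each, then 28 forever once detected.
Deviation value: 99(1−β^2)/(1−β) + 28β^2/(1−β); cooperation value: 63/(1−β).
IC: 63 ≥ 99(1−β^2) + 28β^2 = 99 − 71β^2.
So β^2 ≥ 36/71, giving β ≥ (36/71)^(1/2) ≈ 0.712.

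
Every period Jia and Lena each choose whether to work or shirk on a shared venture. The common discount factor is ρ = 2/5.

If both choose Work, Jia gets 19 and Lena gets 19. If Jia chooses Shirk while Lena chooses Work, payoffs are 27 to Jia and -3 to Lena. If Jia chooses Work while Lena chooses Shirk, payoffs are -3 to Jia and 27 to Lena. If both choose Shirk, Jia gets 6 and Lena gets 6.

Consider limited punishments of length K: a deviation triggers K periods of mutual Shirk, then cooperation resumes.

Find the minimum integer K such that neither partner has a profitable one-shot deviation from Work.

Need Σ_{k=1}^{K} ρ^k ≥ (27−19)/(19−6) = 0.6154 at ρ = 2/5.
At K = 2 the sum is 0.5600 < 0.6154; at K = 3 it is 0.6240 ≥ 0.6154.
So the minimum punishment length is K = 3.

3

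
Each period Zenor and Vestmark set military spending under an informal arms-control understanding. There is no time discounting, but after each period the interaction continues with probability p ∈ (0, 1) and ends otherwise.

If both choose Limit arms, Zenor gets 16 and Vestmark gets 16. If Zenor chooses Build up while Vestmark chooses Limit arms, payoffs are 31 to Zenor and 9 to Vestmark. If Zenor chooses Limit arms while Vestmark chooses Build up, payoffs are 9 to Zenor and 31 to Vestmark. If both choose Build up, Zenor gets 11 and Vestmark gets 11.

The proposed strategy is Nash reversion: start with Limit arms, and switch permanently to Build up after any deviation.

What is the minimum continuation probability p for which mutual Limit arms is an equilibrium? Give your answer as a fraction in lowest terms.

Expected cooperation value is 16 + p·16 + p²·16 + … = 16/(1−p); deviation gives 31 + p·11/(1−p).
16 ≥ 31(1−p) + 11p ⇒ 20p ≥ 15 ⇒ p ≥ 15/20 = 3/4.

3/4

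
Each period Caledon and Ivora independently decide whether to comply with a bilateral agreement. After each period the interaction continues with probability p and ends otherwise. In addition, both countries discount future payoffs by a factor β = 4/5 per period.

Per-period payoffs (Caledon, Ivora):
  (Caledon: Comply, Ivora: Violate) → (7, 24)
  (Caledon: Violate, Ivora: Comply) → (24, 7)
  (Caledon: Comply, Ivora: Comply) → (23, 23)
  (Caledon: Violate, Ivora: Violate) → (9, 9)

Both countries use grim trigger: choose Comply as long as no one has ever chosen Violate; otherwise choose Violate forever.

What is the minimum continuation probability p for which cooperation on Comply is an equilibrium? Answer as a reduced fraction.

1/12

Expected continuation weight on next period's payoff is β·p = 4/5·p, which plays the role of the discount factor.
Cooperation requires 4/5·p ≥ (24−23)/(24−9) = 1/15, hence p ≥ 1/12.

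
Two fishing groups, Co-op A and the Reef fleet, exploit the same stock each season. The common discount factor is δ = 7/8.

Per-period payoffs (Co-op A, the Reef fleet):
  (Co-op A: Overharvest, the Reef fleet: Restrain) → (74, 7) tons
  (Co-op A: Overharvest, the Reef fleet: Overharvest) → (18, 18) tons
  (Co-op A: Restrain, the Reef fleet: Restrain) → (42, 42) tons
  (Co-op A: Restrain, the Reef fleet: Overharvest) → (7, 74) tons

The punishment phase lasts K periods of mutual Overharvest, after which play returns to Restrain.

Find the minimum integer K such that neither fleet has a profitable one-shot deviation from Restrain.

IC: δ(1−δ^K)/(1−δ) ≥ (74−42)/(42−18) = 4/3.
With δ = 7/8: need 1 − δ^K ≥ 4/3·(1−7/8)/(7/8), i.e. δ^K ≤ 0.8095.
Since (7/8)^1 = 0.8750 and (7/8)^2 = 0.7656, the smallest such K is 2.

2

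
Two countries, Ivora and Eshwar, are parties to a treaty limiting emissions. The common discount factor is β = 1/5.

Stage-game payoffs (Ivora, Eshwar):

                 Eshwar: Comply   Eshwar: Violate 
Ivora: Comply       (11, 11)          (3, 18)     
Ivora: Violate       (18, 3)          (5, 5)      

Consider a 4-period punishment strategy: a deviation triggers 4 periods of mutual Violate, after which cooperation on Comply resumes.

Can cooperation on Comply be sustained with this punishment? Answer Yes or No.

IC: β+…+β^4 ≥ (18−11)/(11−5) = 7/6.
At β = 1/5: partial sum = 0.2496 < 1.1667. Cooperation not sustainable.

No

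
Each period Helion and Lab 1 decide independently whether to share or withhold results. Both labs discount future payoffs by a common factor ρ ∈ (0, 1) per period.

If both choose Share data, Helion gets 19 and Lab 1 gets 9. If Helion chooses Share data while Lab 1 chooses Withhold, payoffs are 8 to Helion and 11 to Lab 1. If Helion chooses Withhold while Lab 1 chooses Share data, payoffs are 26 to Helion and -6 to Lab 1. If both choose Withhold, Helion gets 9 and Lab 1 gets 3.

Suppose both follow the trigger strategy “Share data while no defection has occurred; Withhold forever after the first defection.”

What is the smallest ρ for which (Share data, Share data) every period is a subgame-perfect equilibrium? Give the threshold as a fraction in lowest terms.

Helion's threshold: (26−19)/(26−9) = 7/17.
Lab 1's threshold: (11−9)/(11−3) = 1/4.
7/17 > 1/4, so Helion binds and ρ* = 7/17.

7/17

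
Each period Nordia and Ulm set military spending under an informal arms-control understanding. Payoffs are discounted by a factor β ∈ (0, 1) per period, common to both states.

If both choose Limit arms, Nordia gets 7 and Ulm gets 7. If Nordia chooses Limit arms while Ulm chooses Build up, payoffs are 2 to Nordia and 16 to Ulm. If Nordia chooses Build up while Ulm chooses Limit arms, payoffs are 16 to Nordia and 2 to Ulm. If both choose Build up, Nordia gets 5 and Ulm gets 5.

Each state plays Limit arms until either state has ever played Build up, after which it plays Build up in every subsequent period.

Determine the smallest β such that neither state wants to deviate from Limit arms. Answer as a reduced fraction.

Cooperation forever yields 7 each period: 7/(1−β).
Deviating yields 16 once, then 5 forever: 16 + 5β/(1−β).
No profitable deviation requires 7/(1−β) ≥ 16 + 5β/(1−β).
Multiplying by (1−β): 7 ≥ 16(1−β) + 5β = 16 − 11β.
So 11β ≥ 9, i.e. β ≥ 9/11.

9/11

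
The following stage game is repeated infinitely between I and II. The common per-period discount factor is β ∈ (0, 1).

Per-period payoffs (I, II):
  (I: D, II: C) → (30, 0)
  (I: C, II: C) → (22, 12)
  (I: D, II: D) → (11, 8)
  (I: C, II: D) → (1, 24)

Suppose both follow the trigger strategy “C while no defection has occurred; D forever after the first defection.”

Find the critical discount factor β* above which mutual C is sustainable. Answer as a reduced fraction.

3/4

I: cooperation gives 22 each period; deviation gives 30 once then 11 forever.
  22/(1−β) ≥ 30 + 11β/(1−β) ⇒ β ≥ 8/19.
II: cooperation gives 12 each period; deviation gives 24 once then 8 forever.
  β ≥ 12/16 = 3/4.
Both must hold, so the binding constraint is II's: β ≥ 3/4.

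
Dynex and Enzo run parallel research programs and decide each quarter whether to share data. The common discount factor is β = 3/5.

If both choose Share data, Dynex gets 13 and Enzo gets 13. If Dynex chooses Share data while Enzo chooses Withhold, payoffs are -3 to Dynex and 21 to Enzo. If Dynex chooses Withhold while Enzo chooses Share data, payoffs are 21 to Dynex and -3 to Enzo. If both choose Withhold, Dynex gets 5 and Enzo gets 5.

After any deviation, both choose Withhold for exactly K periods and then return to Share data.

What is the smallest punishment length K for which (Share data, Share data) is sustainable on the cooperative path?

3

No profitable deviation requires (13−5)(β+…+β^K) ≥ 21−13, i.e. β+…+β^K ≥ 1 ≈ 1.0000.
With β = 3/5, the partial sums are K=1: 0.6000, K=2: 0.9600, K=3: 1.1760.
K = 3 is the first length at which the sum reaches 1.0000.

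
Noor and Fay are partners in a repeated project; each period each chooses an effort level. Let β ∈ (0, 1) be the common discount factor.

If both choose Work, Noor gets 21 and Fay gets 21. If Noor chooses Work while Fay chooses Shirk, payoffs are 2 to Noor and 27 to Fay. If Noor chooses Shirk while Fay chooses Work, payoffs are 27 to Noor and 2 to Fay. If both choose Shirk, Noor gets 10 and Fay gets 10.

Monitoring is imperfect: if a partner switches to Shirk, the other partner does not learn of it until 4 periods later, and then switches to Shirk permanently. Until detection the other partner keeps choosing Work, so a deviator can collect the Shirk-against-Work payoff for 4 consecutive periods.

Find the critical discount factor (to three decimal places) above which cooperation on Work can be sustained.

0.771

A deviator earns 27 for 4 periods, then 10 forever; cooperating earns 21 forever. Multiplying the IC by (1−β):
21 ≥ 27(1−β^4) + 10β^4, so 17·β^4 ≥ 6 and β^4 ≥ 6/17.
β ≥ (6/17)^(1/4) ≈ 0.771.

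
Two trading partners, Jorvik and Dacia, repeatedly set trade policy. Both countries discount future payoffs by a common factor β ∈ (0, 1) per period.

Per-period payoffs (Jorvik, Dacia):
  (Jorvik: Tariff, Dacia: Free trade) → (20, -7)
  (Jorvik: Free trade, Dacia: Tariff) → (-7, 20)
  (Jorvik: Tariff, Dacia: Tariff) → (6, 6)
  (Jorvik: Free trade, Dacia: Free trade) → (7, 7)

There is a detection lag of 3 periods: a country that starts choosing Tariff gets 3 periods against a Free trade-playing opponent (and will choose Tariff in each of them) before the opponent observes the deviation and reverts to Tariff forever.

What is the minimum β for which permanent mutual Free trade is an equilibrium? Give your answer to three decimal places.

A deviator earns 20 for 3 periods, then 6 forever; cooperating earns 7 forever. Multiplying the IC by (1−β):
7 ≥ 20(1−β^3) + 6β^3, so 14·β^3 ≥ 13 and β^3 ≥ 13/14.
β ≥ (13/14)^(1/3) ≈ 0.976.

0.976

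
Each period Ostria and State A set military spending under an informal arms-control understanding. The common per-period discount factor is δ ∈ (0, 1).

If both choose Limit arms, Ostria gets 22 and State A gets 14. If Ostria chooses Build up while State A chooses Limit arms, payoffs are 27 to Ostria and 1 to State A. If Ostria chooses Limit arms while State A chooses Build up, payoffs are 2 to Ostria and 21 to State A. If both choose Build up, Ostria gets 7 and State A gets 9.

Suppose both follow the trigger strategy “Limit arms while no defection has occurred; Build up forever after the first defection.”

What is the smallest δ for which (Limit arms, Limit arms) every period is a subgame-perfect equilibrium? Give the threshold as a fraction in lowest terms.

7/12

Ostria: cooperation gives 22 each period; deviation gives 27 once then 7 forever.
  22/(1−δ) ≥ 27 + 7δ/(1−δ) ⇒ δ ≥ 5/20 = 1/4.
State A: cooperation gives 14 each period; deviation gives 21 once then 9 forever.
  δ ≥ 7/12.
Both must hold, so the binding constraint is State A's: δ ≥ 7/12.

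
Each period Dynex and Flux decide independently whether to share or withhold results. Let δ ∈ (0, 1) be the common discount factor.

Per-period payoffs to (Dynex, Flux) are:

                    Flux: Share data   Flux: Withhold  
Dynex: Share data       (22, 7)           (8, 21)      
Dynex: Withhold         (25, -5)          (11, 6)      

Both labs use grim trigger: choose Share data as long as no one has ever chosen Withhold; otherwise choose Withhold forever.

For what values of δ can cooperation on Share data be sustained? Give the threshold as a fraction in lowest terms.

Dynex's threshold: (25−22)/(25−11) = 3/14.
Flux's threshold: (21−7)/(21−6) = 14/15.
3/14 < 14/15, so Flux binds and δ* = 14/15.

14/15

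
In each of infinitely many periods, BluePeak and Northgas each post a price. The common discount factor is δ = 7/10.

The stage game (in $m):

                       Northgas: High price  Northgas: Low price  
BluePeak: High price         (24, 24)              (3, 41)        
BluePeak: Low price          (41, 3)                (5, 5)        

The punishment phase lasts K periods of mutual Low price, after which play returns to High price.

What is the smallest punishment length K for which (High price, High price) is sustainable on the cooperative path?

2

IC: δ(1−δ^K)/(1−δ) ≥ (41−24)/(24−5) = 17/19.
With δ = 7/10: need 1 − δ^K ≥ 17/19·(1−7/10)/(7/10), i.e. δ^K ≤ 0.6165.
Since (7/10)^1 = 0.7000 and (7/10)^2 = 0.4900, the smallest such K is 2.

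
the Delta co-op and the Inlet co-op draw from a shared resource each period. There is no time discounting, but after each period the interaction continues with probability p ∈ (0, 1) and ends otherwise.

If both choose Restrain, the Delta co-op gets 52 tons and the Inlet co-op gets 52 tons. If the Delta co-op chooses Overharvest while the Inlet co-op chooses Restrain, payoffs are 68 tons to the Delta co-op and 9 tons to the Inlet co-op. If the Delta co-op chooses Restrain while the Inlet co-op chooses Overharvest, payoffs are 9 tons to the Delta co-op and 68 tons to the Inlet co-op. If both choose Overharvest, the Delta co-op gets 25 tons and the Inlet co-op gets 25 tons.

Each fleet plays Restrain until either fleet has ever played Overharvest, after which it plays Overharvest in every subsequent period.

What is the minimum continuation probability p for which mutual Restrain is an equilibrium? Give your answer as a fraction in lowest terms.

16/43

Expected cooperation value is 52 + p·52 + p²·52 + … = 52/(1−p); deviation gives 68 + p·25/(1−p).
52 ≥ 68(1−p) + 25p ⇒ 43p ≥ 16 ⇒ p ≥ 16/43.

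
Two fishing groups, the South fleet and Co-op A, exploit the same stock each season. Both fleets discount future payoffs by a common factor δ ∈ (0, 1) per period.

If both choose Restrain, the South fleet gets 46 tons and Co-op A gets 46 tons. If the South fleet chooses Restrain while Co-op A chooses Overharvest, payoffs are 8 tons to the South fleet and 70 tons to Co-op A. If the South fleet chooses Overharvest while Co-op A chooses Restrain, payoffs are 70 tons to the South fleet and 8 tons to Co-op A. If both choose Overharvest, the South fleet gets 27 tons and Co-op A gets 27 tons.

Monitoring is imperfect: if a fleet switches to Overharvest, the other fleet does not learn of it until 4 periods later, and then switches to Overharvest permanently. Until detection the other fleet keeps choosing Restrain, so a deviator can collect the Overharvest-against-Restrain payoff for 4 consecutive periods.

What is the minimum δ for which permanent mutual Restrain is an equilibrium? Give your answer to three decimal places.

0.864

A deviator earns 70 for 4 periods, then 27 forever; cooperating earns 46 forever. Multiplying the IC by (1−δ):
46 ≥ 70(1−δ^4) + 27δ^4, so 43·δ^4 ≥ 24 and δ^4 ≥ 24/43.
δ ≥ (24/43)^(1/4) ≈ 0.864.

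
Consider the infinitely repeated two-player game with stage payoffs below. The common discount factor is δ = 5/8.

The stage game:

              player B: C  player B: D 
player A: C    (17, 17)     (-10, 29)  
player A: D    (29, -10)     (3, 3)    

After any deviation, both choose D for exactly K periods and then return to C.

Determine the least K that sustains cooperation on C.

2

No profitable deviation requires (17−3)(δ+…+δ^K) ≥ 29−17, i.e. δ+…+δ^K ≥ 6/7 ≈ 0.8571.
With δ = 5/8, the partial sums are K=1: 0.6250, K=2: 1.0156.
K = 2 is the first length at which the sum reaches 0.8571.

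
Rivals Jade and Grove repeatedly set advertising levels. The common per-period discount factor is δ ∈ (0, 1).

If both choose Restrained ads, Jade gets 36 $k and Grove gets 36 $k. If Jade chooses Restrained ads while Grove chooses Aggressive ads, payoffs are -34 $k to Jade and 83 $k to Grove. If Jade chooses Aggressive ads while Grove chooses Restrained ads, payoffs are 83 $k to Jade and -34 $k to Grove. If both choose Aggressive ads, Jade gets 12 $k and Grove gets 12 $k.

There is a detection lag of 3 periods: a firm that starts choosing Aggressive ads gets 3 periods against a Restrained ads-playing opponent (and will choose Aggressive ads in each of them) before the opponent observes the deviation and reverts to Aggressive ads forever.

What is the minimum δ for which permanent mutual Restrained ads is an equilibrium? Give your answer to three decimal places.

0.872

Deviating for the 3 undetected periods gains 83−36 = 47 per period over cooperation, then loses 36−12 = 24 per period forever once punishment starts.
Gain: 47(1 + δ + … + δ^2); loss: 24·δ^3/(1−δ).
No profitable deviation ⇔ 47(1−δ^3) ≤ 24·δ^3, i.e. δ^3 ≥ 47/(47+24) = 47/71.
Hence δ ≥ (47/71)^(1/3) ≈ 0.872.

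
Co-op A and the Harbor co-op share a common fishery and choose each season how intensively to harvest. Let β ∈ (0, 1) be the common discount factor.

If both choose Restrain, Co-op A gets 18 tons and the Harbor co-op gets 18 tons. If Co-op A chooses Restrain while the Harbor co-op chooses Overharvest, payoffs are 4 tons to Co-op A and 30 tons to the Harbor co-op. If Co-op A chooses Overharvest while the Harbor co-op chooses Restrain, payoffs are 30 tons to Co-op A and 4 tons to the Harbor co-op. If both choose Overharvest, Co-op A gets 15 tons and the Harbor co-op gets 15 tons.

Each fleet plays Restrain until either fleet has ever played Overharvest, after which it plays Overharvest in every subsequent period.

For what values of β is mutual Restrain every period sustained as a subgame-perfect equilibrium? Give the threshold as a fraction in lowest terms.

Under grim trigger the critical discount factor is (T−C)/(T−P) with T = 30, C = 18, P = 15.
β* = (30−18)/(30−15) = 12/15 = 4/5.

4/5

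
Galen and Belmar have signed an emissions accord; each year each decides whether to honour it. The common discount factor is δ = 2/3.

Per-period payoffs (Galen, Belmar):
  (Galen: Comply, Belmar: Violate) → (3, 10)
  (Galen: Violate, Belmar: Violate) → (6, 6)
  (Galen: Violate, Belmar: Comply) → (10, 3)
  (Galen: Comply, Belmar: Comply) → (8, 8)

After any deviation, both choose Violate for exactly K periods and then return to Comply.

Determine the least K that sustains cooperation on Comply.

2

No profitable deviation requires (8−6)(δ+…+δ^K) ≥ 10−8, i.e. δ+…+δ^K ≥ 1 ≈ 1.0000.
With δ = 2/3, the partial sums are K=1: 0.6667, K=2: 1.1111.
K = 2 is the first length at which the sum reaches 1.0000.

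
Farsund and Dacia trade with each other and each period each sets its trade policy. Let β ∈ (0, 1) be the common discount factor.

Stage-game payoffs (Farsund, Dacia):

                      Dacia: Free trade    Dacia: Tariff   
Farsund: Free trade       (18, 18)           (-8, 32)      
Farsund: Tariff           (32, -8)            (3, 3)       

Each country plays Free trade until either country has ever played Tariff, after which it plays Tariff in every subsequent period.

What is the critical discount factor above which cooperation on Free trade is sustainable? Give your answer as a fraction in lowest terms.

Cooperation forever yields 18 each period: 18/(1−β).
Deviating yields 32 once, then 3 forever: 32 + 3β/(1−β).
No profitable deviation requires 18/(1−β) ≥ 32 + 3β/(1−β).
Multiplying by (1−β): 18 ≥ 32(1−β) + 3β = 32 − 29β.
So 29β ≥ 14, i.e. β ≥ 14/29.

14/29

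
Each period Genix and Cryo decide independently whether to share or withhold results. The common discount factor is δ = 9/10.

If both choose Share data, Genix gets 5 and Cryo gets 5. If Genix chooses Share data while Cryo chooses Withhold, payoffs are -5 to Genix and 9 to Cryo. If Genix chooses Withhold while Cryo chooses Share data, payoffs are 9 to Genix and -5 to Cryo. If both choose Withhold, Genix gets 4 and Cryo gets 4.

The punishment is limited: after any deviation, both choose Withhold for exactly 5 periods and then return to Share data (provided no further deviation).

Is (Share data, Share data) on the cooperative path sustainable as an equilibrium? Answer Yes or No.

No

Comparing payoff streams over the 6 periods until play realigns: cooperate → 5(1+δ+…+δ^5); deviate → 9 + 4(δ+…+δ^5).
Cooperation is sustained iff (5−4)(δ+…+δ^5) ≥ 9−5.
δ+…+δ^5 = 9/10·(1−(9/10)^5)/(1−9/10) = 3.6856, and (9−5)/(5−4) = 4.0000.
3.6856 < 4.0000, so cooperation is not sustainable.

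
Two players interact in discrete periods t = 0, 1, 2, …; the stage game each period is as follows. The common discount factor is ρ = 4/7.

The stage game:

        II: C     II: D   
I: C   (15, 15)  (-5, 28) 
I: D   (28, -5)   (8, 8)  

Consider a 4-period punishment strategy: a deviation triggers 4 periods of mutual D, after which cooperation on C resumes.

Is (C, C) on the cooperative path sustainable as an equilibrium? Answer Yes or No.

Comparing payoff streams over the 5 periods until play realigns: cooperate → 15(1+ρ+…+ρ^4); deviate → 28 + 8(ρ+…+ρ^4).
Cooperation is sustained iff (15−8)(ρ+…+ρ^4) ≥ 28−15.
ρ+…+ρ^4 = 4/7·(1−(4/7)^4)/(1−4/7) = 1.1912, and (28−15)/(15−8) = 1.8571.
1.1912 < 1.8571, so cooperation is not sustainable.

No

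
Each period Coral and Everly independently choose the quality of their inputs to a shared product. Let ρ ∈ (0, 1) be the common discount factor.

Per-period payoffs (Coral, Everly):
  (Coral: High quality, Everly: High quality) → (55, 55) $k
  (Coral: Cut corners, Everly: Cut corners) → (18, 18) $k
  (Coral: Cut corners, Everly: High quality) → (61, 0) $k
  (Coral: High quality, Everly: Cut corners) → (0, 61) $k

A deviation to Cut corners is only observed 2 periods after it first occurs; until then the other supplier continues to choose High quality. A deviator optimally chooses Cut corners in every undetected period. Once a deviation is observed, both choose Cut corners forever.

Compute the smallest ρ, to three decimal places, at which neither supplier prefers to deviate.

The best deviation is to choose Cut corners for all 2 undetected periods, earning 61 each, then 18 forever once detected.
Deviation value: 61(1−ρ^2)/(1−ρ) + 18ρ^2/(1−ρ); cooperation value: 55/(1−ρ).
IC: 55 ≥ 61(1−ρ^2) + 18ρ^2 = 61 − 43ρ^2.
So ρ^2 ≥ 6/43, giving ρ ≥ (6/43)^(1/2) ≈ 0.374.

0.374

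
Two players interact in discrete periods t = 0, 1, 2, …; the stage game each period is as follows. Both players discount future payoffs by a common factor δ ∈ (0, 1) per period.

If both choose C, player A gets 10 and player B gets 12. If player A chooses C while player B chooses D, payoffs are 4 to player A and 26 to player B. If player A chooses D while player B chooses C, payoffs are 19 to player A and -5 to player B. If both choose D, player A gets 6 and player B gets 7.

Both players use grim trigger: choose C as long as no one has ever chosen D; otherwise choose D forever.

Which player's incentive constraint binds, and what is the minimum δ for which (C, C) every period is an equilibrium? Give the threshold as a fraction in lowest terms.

player B; δ ≥ 14/19

player A's threshold: (19−10)/(19−6) = 9/13.
player B's threshold: (26−12)/(26−7) = 14/19.
9/13 < 14/19, so player B binds and δ* = 14/19.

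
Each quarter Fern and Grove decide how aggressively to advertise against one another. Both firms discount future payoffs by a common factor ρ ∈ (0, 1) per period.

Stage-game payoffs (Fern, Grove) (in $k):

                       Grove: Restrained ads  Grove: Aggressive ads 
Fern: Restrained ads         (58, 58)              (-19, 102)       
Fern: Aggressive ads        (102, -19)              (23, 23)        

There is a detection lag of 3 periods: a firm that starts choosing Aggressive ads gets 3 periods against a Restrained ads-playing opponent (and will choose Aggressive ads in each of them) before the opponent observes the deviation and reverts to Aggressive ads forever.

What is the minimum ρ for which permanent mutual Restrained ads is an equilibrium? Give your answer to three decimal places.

0.823

A deviator earns 102 for 3 periods, then 23 forever; cooperating earns 58 forever. Multiplying the IC by (1−ρ):
58 ≥ 102(1−ρ^3) + 23ρ^3, so 79·ρ^3 ≥ 44 and ρ^3 ≥ 44/79.
ρ ≥ (44/79)^(1/3) ≈ 0.823.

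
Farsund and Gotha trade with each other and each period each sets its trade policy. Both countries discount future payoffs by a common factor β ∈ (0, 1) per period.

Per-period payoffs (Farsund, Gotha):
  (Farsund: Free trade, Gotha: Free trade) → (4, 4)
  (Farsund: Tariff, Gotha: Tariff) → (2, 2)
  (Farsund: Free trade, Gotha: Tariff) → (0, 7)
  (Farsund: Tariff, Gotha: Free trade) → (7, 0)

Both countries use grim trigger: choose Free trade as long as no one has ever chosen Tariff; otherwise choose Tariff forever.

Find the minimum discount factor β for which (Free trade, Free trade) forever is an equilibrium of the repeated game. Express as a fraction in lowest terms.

Cooperation forever yields 4 each period: 4/(1−β).
Deviating yields 7 once, then 2 forever: 7 + 2β/(1−β).
No profitable deviation requires 4/(1−β) ≥ 7 + 2β/(1−β).
Multiplying by (1−β): 4 ≥ 7(1−β) + 2β = 7 − 5β.
So 5β ≥ 3, i.e. β ≥ 3/5.

3/5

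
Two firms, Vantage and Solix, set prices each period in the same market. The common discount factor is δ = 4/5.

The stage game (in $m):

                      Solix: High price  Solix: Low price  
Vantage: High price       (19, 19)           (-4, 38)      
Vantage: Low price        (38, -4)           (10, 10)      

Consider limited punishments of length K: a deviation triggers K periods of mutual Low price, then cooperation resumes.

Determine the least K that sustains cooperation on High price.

Need Σ_{k=1}^{K} δ^k ≥ (38−19)/(19−10) = 2.1111 at δ = 4/5.
At K = 3 the sum is 1.9520 < 2.1111; at K = 4 it is 2.3616 ≥ 2.1111.
So the minimum punishment length is K = 4.

4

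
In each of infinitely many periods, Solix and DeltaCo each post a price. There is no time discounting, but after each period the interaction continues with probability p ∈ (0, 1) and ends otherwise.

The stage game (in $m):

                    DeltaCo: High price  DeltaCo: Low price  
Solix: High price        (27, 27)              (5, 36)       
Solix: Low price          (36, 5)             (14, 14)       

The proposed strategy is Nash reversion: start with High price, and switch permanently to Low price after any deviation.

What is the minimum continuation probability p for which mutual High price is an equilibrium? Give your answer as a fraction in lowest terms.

9/22

Expected cooperation value is 27 + p·27 + p²·27 + … = 27/(1−p); deviation gives 36 + p·14/(1−p).
27 ≥ 36(1−p) + 14p ⇒ 22p ≥ 9 ⇒ p ≥ 9/22.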